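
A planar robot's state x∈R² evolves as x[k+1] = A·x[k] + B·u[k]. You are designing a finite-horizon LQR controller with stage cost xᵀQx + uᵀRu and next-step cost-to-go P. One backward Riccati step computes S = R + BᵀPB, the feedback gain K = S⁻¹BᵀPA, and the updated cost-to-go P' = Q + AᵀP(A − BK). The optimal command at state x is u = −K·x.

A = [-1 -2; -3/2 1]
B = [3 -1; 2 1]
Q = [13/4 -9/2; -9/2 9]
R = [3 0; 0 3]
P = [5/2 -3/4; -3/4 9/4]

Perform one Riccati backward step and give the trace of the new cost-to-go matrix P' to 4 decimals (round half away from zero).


17.3637

BᵀP = [6.0000 2.2500; -3.2500 3.0000]
S = R + BᵀPB = [3 0; 0 3] + [22.5000 -3.7500; -3.7500 6.2500] = [25.5000 -3.7500; -3.7500 9.2500]
BᵀPA = [-9.3750 -9.7500; -1.2500 9.5000]
K = S⁻¹·BᵀPA = [-0.4121 -0.2460; -0.3022 0.9273]
A−BK = [-0.0659 -0.3347; -0.3736 0.5647]
AᵀP(A−BK) = [1.0714 -1.0220; -1.0220 4.0423]
P' = Q + AᵀP(A−BK) = [4.3214 -5.5220; -5.5220 13.0423]
tr(P') = 17.3637


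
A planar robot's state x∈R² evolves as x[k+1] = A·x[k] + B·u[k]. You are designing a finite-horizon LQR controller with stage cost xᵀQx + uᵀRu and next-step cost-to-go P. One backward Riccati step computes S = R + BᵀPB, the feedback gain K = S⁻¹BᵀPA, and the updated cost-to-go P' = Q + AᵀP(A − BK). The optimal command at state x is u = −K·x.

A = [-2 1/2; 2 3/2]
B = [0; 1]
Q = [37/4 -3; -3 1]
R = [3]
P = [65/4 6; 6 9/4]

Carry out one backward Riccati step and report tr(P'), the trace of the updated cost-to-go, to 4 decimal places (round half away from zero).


BᵀP = [6.0000 2.2500]
S = R + BᵀPB = [3] + [2.2500] = [5.2500]
BᵀPA = [-7.5000 6.3750]
K = S⁻¹·BᵀPA = [-1.4286 1.2143]
A−BK = [-2.0000 0.5000; 3.4286 0.2857]
AᵀP(A−BK) = [15.2857 -12.3929; -12.3929 10.3839]
P' = Q + AᵀP(A−BK) = [24.5357 -15.3929; -15.3929 11.3839]
tr(P') = 35.9196

35.9196


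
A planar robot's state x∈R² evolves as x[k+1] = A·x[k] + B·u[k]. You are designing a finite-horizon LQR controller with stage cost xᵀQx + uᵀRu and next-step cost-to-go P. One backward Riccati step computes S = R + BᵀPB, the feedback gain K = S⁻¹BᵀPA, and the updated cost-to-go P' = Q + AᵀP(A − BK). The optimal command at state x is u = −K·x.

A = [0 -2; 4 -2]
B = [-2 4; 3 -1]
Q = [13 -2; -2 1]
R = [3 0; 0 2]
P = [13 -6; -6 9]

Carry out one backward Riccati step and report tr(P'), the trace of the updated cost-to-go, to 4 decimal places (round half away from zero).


BᵀP = [-44.0000 39.0000; 58.0000 -33.0000]
S = R + BᵀPB = [3 0; 0 2] + [205.0000 -215.0000; -215.0000 265.0000] = [208.0000 -215.0000; -215.0000 267.0000]
BᵀPA = [156.0000 10.0000; -132.0000 -50.0000]
K = S⁻¹·BᵀPA = [1.4254 -0.8678; 0.6534 -0.8860]
A−BK = [0.2371 -0.1914; 0.3772 -0.2827]
AᵀP(A−BK) = [7.8874 -5.5831; -5.5831 4.3755]
P' = Q + AᵀP(A−BK) = [20.8874 -7.5831; -7.5831 5.3755]
tr(P') = 26.2629

26.2629


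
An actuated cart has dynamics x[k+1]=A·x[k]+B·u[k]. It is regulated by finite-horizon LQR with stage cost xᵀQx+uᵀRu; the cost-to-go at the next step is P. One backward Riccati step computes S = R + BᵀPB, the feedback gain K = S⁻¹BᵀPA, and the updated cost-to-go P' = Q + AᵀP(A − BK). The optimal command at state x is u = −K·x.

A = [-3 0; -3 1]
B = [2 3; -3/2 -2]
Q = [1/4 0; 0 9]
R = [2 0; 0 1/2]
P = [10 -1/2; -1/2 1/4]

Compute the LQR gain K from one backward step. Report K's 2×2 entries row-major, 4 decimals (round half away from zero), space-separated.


BᵀP = [20.7500 -1.3750; 31.0000 -2.0000]
S = R + BᵀPB = [2 0; 0 1/2] + [43.5625 65.0000; 65.0000 97.0000] = [45.5625 65.0000; 65.0000 97.5000]
BᵀPA = [-58.1250 -1.3750; -87.0000 -2.0000]
K = S⁻¹·BᵀPA = [-0.0561 -0.0187; -0.8549 -0.0081]
A−BK = [-0.3231 0.0615; -4.7940 0.9559]
AᵀP(A−BK) = [5.6122 -1.0370; -1.0370 0.2082]
P' = Q + AᵀP(A−BK) = [5.8622 -1.0370; -1.0370 9.2082]
tr(P') = 15.0704

-0.0561 -0.0187 -0.8549 -0.0081


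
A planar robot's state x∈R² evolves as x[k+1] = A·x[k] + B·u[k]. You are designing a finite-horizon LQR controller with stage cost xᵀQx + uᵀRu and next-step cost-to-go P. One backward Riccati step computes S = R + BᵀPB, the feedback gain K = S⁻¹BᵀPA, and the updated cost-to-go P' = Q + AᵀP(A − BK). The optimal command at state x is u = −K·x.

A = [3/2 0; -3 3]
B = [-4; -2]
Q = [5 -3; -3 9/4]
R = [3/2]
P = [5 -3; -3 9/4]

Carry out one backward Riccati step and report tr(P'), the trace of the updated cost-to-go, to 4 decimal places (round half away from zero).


BᵀP = [-14.0000 7.5000]
S = R + BᵀPB = [3/2] + [41.0000] = [42.5000]
BᵀPA = [-43.5000 22.5000]
K = S⁻¹·BᵀPA = [-1.0235 0.5294]
A−BK = [-2.5941 2.1176; -5.0471 4.0588]
AᵀP(A−BK) = [13.9765 -10.7206; -10.7206 8.3382]
P' = Q + AᵀP(A−BK) = [18.9765 -13.7206; -13.7206 10.5882]
tr(P') = 29.5647

29.5647


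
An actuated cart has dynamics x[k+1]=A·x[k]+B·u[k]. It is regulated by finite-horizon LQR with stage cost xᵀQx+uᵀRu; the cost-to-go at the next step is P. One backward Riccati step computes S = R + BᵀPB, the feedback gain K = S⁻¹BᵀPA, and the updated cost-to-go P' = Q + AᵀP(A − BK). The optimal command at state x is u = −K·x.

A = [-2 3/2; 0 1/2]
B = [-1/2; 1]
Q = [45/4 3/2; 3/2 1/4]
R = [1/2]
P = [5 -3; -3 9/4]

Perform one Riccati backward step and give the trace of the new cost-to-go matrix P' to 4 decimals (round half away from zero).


15.7210

BᵀP = [-5.5000 3.7500]
S = R + BᵀPB = [1/2] + [6.5000] = [7.0000]
BᵀPA = [11.0000 -6.3750]
K = S⁻¹·BᵀPA = [1.5714 -0.9107]
A−BK = [-1.2143 1.0446; -1.5714 1.4107]
AᵀP(A−BK) = [2.7143 -1.9821; -1.9821 1.5067]
P' = Q + AᵀP(A−BK) = [13.9643 -0.4821; -0.4821 1.7567]
tr(P') = 15.7210


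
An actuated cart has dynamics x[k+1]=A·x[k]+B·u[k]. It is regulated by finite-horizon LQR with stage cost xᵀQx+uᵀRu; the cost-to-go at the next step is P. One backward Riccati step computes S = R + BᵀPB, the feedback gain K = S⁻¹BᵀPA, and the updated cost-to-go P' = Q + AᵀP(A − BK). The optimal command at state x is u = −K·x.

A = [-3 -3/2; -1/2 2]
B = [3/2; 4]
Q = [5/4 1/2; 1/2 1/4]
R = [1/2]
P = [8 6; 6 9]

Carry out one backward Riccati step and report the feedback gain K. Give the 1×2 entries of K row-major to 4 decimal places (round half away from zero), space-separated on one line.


-0.5565 0.1535

BᵀP = [36.0000 45.0000]
S = R + BᵀPB = [1/2] + [234.0000] = [234.5000]
BᵀPA = [-130.5000 36.0000]
K = S⁻¹·BᵀPA = [-0.5565 0.1535]
A−BK = [-2.1652 -1.7303; 1.7260 1.3859]
AᵀP(A−BK) = [19.6263 15.5341; 15.5341 12.4733]
P' = Q + AᵀP(A−BK) = [20.8763 16.0341; 16.0341 12.7233]
tr(P') = 33.5997


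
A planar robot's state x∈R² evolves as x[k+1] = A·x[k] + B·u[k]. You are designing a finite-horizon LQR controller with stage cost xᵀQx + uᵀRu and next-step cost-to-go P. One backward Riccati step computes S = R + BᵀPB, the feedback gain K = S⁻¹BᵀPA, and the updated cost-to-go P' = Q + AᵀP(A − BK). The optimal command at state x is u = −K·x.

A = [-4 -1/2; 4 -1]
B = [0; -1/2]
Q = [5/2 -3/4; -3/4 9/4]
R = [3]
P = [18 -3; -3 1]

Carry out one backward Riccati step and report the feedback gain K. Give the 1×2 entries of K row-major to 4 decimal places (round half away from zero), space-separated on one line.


-2.4615 -0.0769

BᵀP = [1.5000 -0.5000]
S = R + BᵀPB = [3] + [0.2500] = [3.2500]
BᵀPA = [-8.0000 -0.2500]
K = S⁻¹·BᵀPA = [-2.4615 -0.0769]
A−BK = [-4.0000 -0.5000; 2.7692 -1.0385]
AᵀP(A−BK) = [380.3077 25.3846; 25.3846 2.4808]
P' = Q + AᵀP(A−BK) = [382.8077 24.6346; 24.6346 4.7308]
tr(P') = 387.5385


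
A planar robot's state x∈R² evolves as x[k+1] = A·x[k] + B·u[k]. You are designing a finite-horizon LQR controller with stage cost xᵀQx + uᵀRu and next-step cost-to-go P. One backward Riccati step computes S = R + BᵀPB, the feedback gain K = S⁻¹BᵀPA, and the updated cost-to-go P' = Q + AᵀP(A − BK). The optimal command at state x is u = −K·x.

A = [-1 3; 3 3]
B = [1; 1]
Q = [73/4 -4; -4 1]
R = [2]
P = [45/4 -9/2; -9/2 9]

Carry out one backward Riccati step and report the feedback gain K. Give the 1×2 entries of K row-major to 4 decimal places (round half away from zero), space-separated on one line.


BᵀP = [6.7500 4.5000]
S = R + BᵀPB = [2] + [11.2500] = [13.2500]
BᵀPA = [6.7500 33.7500]
K = S⁻¹·BᵀPA = [0.5094 2.5472]
A−BK = [-1.5094 0.4528; 2.4906 0.4528]
AᵀP(A−BK) = [115.8113 3.0566; 3.0566 15.2830]
P' = Q + AᵀP(A−BK) = [134.0613 -0.9434; -0.9434 16.2830]
tr(P') = 150.3443

0.5094 2.5472


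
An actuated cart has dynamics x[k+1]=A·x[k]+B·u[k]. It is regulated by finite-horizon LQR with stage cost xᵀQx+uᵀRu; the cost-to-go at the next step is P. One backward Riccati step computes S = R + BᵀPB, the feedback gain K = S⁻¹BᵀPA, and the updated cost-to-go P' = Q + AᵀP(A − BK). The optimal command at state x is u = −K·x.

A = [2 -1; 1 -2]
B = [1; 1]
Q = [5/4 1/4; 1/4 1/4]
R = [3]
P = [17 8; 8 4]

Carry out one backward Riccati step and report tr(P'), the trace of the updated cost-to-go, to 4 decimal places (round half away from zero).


BᵀP = [25.0000 12.0000]
S = R + BᵀPB = [3] + [37.0000] = [40.0000]
BᵀPA = [62.0000 -49.0000]
K = S⁻¹·BᵀPA = [1.5500 -1.2250]
A−BK = [0.4500 0.2250; -0.5500 -0.7750]
AᵀP(A−BK) = [7.9000 -6.0500; -6.0500 4.9750]
P' = Q + AᵀP(A−BK) = [9.1500 -5.8000; -5.8000 5.2250]
tr(P') = 14.3750

14.3750


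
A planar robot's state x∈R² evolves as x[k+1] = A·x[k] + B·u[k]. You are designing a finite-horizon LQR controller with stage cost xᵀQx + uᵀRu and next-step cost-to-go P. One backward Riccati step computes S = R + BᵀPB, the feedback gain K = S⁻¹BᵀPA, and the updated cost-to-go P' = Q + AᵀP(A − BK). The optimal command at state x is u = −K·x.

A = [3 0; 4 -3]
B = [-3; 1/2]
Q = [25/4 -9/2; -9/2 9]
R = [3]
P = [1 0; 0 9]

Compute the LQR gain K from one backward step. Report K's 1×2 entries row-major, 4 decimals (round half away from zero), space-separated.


0.6316 -0.9474

BᵀP = [-3.0000 4.5000]
S = R + BᵀPB = [3] + [11.2500] = [14.2500]
BᵀPA = [9.0000 -13.5000]
K = S⁻¹·BᵀPA = [0.6316 -0.9474]
A−BK = [4.8947 -2.8421; 3.6842 -2.5263]
AᵀP(A−BK) = [147.3158 -99.4737; -99.4737 68.2105]
P' = Q + AᵀP(A−BK) = [153.5658 -103.9737; -103.9737 77.2105]
tr(P') = 230.7763


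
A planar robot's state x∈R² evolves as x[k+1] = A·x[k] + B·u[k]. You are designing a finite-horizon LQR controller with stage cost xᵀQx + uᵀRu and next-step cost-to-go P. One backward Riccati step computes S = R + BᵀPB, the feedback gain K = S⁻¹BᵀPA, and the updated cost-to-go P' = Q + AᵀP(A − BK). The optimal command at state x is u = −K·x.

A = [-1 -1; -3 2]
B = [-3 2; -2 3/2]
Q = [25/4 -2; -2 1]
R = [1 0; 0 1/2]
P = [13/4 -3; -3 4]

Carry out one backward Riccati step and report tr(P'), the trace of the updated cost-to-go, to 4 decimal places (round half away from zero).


BᵀP = [-3.7500 1.0000; 2.0000 0.0000]
S = R + BᵀPB = [1 0; 0 1/2] + [9.2500 -6.0000; -6.0000 4.0000] = [10.2500 -6.0000; -6.0000 4.5000]
BᵀPA = [0.7500 5.7500; -2.0000 -2.0000]
K = S⁻¹·BᵀPA = [-0.8519 1.3704; -1.5802 1.3827]
A−BK = [-0.3951 0.3457; -2.3333 2.6667]
AᵀP(A−BK) = [18.7284 -22.0123; -22.0123 26.1358]
P' = Q + AᵀP(A−BK) = [24.9784 -24.0123; -24.0123 27.1358]
tr(P') = 52.1142

52.1142


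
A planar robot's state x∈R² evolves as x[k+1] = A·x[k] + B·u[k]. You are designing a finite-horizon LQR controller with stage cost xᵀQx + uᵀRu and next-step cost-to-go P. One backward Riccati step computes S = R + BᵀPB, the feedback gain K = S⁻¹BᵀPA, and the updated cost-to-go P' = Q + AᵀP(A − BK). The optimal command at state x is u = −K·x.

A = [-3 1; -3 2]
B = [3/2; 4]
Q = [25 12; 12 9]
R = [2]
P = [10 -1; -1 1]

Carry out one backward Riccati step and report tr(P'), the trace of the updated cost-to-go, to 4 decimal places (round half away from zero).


BᵀP = [11.0000 2.5000]
S = R + BᵀPB = [2] + [26.5000] = [28.5000]
BᵀPA = [-40.5000 16.0000]
K = S⁻¹·BᵀPA = [-1.4211 0.5614]
A−BK = [-0.8684 0.1579; 2.6842 -0.2456]
AᵀP(A−BK) = [23.4474 -4.2632; -4.2632 1.0175]
P' = Q + AᵀP(A−BK) = [48.4474 7.7368; 7.7368 10.0175]
tr(P') = 58.4649

58.4649


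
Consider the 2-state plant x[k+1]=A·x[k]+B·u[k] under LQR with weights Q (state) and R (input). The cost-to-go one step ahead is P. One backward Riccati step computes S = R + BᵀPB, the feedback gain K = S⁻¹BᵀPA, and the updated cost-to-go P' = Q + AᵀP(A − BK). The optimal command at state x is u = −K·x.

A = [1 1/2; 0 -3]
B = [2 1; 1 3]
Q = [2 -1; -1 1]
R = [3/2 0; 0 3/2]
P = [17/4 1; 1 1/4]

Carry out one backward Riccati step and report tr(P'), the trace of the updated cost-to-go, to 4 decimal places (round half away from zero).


3.3134

BᵀP = [9.5000 2.2500; 7.2500 1.7500]
S = R + BᵀPB = [3/2 0; 0 3/2] + [21.2500 16.2500; 16.2500 12.5000] = [22.7500 16.2500; 16.2500 14.0000]
BᵀPA = [9.5000 -2.0000; 7.2500 -1.6250]
K = S⁻¹·BᵀPA = [0.2790 -0.0293; 0.1940 -0.0821]
A−BK = [0.2480 0.6406; -0.8611 -2.7245]
AᵀP(A−BK) = [0.1929 -0.0017; -0.0017 0.1206]
P' = Q + AᵀP(A−BK) = [2.1929 -1.0017; -1.0017 1.1206]
tr(P') = 3.3134


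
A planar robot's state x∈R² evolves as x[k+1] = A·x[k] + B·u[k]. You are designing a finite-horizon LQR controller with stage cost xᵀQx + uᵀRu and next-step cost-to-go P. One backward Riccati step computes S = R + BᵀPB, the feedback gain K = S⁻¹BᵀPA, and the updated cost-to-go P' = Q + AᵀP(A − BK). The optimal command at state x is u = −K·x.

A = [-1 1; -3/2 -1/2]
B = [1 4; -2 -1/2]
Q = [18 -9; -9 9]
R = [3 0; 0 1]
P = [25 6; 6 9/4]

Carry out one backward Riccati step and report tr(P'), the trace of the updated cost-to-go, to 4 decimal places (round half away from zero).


BᵀP = [13.0000 1.5000; 97.0000 22.8750]
S = R + BᵀPB = [3 0; 0 1] + [10.0000 51.2500; 51.2500 376.5625] = [13.0000 51.2500; 51.2500 377.5625]
BᵀPA = [-15.2500 12.2500; -131.3125 85.5625]
K = S⁻¹·BᵀPA = [0.4260 0.1052; -0.4056 0.2123]
A−BK = [0.1965 0.0454; -0.8509 -0.1834]
AᵀP(A−BK) = [1.2968 0.1745; 0.1745 0.1056]
P' = Q + AᵀP(A−BK) = [19.2968 -8.8255; -8.8255 9.1056]
tr(P') = 28.4024

28.4024


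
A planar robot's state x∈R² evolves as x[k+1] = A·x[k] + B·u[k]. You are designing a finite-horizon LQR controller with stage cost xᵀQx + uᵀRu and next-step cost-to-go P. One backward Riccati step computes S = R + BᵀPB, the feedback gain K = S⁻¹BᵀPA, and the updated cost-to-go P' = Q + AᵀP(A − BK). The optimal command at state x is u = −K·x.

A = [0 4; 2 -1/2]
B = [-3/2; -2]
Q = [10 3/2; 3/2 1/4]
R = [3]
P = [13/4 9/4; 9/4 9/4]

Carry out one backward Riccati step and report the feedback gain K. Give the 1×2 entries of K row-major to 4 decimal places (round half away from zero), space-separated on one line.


-0.4800 -1.0229

BᵀP = [-9.3750 -7.8750]
S = R + BᵀPB = [3] + [29.8125] = [32.8125]
BᵀPA = [-15.7500 -33.5625]
K = S⁻¹·BᵀPA = [-0.4800 -1.0229]
A−BK = [-0.7200 2.4657; 1.0400 -2.5457]
AᵀP(A−BK) = [1.4400 -0.3600; -0.3600 9.2329]
P' = Q + AᵀP(A−BK) = [11.4400 1.1400; 1.1400 9.4829]
tr(P') = 20.9229


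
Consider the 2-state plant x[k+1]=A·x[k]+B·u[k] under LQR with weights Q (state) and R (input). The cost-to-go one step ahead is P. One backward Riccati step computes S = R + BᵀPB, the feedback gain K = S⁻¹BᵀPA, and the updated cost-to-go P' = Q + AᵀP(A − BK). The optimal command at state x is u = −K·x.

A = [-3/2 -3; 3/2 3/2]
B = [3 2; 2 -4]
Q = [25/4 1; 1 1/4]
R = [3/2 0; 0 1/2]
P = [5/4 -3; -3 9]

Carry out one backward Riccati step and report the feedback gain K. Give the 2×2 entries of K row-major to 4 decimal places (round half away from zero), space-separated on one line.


-0.1134 -0.3575 -0.4524 -0.6126

BᵀP = [-2.2500 9.0000; 14.5000 -42.0000]
S = R + BᵀPB = [3/2 0; 0 1/2] + [11.2500 -40.5000; -40.5000 197.0000] = [12.7500 -40.5000; -40.5000 197.5000]
BᵀPA = [16.8750 20.2500; -84.7500 -106.5000]
K = S⁻¹·BᵀPA = [-0.1134 -0.3575; -0.4524 -0.6126]
A−BK = [-0.2550 -0.7023; -0.0827 -0.2352]
AᵀP(A−BK) = [0.1379 0.2441; 0.2441 0.5027]
P' = Q + AᵀP(A−BK) = [6.3879 1.2441; 1.2441 0.7527]
tr(P') = 7.1406


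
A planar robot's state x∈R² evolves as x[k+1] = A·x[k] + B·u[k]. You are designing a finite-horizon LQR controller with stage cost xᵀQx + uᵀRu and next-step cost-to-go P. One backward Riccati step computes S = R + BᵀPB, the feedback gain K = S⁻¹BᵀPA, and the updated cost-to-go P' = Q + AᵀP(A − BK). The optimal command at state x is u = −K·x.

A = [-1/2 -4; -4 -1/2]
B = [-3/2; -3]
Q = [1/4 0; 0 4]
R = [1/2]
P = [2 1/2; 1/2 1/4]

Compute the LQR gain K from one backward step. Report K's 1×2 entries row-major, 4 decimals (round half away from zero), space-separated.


BᵀP = [-4.5000 -1.5000]
S = R + BᵀPB = [1/2] + [11.2500] = [11.7500]
BᵀPA = [8.2500 18.7500]
K = S⁻¹·BᵀPA = [0.7021 1.5957]
A−BK = [0.5532 -1.6064; -1.8936 4.2872]
AᵀP(A−BK) = [0.7074 -0.5399; -0.5399 4.1423]
P' = Q + AᵀP(A−BK) = [0.9574 -0.5399; -0.5399 8.1423]
tr(P') = 9.0997

0.7021 1.5957


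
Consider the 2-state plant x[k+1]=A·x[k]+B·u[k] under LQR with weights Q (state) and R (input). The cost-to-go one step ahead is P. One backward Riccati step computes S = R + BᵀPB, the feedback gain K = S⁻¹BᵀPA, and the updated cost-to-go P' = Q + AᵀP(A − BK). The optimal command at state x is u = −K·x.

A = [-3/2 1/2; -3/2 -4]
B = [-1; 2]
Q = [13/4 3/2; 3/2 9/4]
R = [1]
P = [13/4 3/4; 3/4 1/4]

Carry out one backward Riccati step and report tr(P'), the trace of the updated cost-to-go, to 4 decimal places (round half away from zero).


BᵀP = [-1.7500 -0.2500]
S = R + BᵀPB = [1] + [1.2500] = [2.2500]
BᵀPA = [3.0000 0.1250]
K = S⁻¹·BᵀPA = [1.3333 0.0556]
A−BK = [-0.1667 0.5556; -4.1667 -4.1111]
AᵀP(A−BK) = [7.2500 2.8333; 2.8333 1.8056]
P' = Q + AᵀP(A−BK) = [10.5000 4.3333; 4.3333 4.0556]
tr(P') = 14.5556

14.5556


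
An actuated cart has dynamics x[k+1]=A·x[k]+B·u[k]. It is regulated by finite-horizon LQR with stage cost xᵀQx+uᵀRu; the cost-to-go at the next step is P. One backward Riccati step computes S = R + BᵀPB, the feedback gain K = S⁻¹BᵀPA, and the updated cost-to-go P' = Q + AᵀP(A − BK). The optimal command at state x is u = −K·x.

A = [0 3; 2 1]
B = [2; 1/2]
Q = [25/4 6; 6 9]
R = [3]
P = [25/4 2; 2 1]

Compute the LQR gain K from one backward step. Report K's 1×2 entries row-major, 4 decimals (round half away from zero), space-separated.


BᵀP = [13.5000 4.5000]
S = R + BᵀPB = [3] + [29.2500] = [32.2500]
BᵀPA = [9.0000 45.0000]
K = S⁻¹·BᵀPA = [0.2791 1.3953]
A−BK = [-0.5581 0.2093; 1.8605 0.3023]
AᵀP(A−BK) = [1.4884 1.4419; 1.4419 6.4593]
P' = Q + AᵀP(A−BK) = [7.7384 7.4419; 7.4419 15.4593]
tr(P') = 23.1977

0.2791 1.3953


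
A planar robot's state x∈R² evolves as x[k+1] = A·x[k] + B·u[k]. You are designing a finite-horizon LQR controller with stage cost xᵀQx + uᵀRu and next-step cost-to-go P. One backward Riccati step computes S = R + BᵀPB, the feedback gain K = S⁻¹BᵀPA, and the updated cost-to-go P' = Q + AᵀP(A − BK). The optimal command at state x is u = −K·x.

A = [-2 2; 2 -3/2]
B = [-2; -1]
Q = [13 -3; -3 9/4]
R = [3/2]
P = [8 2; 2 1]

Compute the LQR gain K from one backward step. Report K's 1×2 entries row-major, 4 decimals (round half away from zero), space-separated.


0.6118 -0.6706

BᵀP = [-18.0000 -5.0000]
S = R + BᵀPB = [3/2] + [41.0000] = [42.5000]
BᵀPA = [26.0000 -28.5000]
K = S⁻¹·BᵀPA = [0.6118 -0.6706]
A−BK = [-0.7765 0.6588; 2.6118 -2.1706]
AᵀP(A−BK) = [4.0941 -3.5647; -3.5647 3.1382]
P' = Q + AᵀP(A−BK) = [17.0941 -6.5647; -6.5647 5.3882]
tr(P') = 22.4824


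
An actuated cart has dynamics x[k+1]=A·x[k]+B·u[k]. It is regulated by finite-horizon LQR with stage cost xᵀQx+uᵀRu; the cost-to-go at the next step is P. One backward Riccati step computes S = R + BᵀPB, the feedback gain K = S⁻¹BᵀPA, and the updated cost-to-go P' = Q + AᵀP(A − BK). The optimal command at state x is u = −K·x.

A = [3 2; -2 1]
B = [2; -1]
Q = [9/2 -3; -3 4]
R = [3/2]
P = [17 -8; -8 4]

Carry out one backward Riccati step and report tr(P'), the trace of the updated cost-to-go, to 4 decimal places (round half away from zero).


13.4810

BᵀP = [42.0000 -20.0000]
S = R + BᵀPB = [3/2] + [104.0000] = [105.5000]
BᵀPA = [166.0000 64.0000]
K = S⁻¹·BᵀPA = [1.5735 0.6066]
A−BK = [-0.1469 0.7867; -0.4265 1.6066]
AᵀP(A−BK) = [3.8057 1.2986; 1.2986 1.1754]
P' = Q + AᵀP(A−BK) = [8.3057 -1.7014; -1.7014 5.1754]
tr(P') = 13.4810


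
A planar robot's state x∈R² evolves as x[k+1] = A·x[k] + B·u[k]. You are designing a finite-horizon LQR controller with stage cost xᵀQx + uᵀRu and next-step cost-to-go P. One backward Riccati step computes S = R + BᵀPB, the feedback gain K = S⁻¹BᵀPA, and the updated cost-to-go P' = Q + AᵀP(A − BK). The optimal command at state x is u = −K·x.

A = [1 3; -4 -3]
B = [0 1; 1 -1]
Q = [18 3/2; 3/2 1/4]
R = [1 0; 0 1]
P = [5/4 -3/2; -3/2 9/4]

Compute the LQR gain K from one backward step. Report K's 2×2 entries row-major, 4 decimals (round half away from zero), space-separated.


-1.1818 -1.0909 1.7758 2.0545

BᵀP = [-1.5000 2.2500; 2.7500 -3.7500]
S = R + BᵀPB = [1 0; 0 1] + [2.2500 -3.7500; -3.7500 6.5000] = [3.2500 -3.7500; -3.7500 7.5000]
BᵀPA = [-10.5000 -11.2500; 17.7500 19.5000]
K = S⁻¹·BᵀPA = [-1.1818 -1.0909; 1.7758 2.0545]
A−BK = [-0.7758 0.9455; -1.0424 0.1455]
AᵀP(A−BK) = [5.3212 5.3273; 5.3273 6.1636]
P' = Q + AᵀP(A−BK) = [23.3212 6.8273; 6.8273 6.4136]
tr(P') = 29.7348


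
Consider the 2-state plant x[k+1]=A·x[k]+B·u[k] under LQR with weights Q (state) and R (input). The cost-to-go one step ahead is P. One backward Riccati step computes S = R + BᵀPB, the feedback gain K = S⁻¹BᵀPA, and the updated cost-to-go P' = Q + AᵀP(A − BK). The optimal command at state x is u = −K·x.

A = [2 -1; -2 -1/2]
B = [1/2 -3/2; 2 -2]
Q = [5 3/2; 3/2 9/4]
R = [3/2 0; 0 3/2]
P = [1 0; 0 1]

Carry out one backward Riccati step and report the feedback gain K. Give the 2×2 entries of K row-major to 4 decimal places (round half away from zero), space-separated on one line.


BᵀP = [0.5000 2.0000; -1.5000 -2.0000]
S = R + BᵀPB = [3/2 0; 0 3/2] + [4.2500 -4.7500; -4.7500 6.2500] = [5.7500 -4.7500; -4.7500 7.7500]
BᵀPA = [-3.0000 -1.5000; 1.0000 2.5000]
K = S⁻¹·BᵀPA = [-0.8409 0.0114; -0.3864 0.3295]
A−BK = [1.8409 -0.5114; -1.0909 0.1364]
AᵀP(A−BK) = [5.8636 -1.2955; -1.2955 0.4432]
P' = Q + AᵀP(A−BK) = [10.8636 0.2045; 0.2045 2.6932]
tr(P') = 13.5568

-0.8409 0.0114 -0.3864 0.3295


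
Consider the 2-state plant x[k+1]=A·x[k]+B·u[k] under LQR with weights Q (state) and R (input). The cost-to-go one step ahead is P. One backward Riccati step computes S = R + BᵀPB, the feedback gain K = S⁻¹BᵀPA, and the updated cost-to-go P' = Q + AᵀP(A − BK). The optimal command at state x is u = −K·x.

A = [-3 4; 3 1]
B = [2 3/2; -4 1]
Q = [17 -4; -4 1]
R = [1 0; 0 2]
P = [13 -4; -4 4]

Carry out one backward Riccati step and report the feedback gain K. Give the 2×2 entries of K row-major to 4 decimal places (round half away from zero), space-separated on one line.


-0.9512 0.3751 -0.6626 1.9514

BᵀP = [42.0000 -24.0000; 15.5000 -2.0000]
S = R + BᵀPB = [1 0; 0 2] + [180.0000 39.0000; 39.0000 21.2500] = [181.0000 39.0000; 39.0000 23.2500]
BᵀPA = [-198.0000 144.0000; -52.5000 60.0000]
K = S⁻¹·BᵀPA = [-0.9512 0.3751; -0.6626 1.9514]
A−BK = [-0.1038 0.3226; -0.1421 0.5490]
AᵀP(A−BK) = [1.8856 -3.2788; -3.2788 8.8987]
P' = Q + AᵀP(A−BK) = [18.8856 -7.2788; -7.2788 9.8987]
tr(P') = 28.7843


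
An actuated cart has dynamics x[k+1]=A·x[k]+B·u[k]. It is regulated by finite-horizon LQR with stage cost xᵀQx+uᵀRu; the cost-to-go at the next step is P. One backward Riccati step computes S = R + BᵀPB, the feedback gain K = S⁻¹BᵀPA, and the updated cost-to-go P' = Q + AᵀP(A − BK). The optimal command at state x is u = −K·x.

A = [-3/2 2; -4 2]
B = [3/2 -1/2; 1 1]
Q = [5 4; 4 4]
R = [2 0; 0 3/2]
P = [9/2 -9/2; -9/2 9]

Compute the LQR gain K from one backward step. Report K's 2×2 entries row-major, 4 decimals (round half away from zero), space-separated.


-1.3174 1.1094 -2.0709 0.4807

BᵀP = [2.2500 2.2500; -6.7500 11.2500]
S = R + BᵀPB = [2 0; 0 3/2] + [5.6250 1.1250; 1.1250 14.6250] = [7.6250 1.1250; 1.1250 16.1250]
BᵀPA = [-12.3750 9.0000; -34.8750 9.0000]
K = S⁻¹·BᵀPA = [-1.3174 1.1094; -2.0709 0.4807]
A−BK = [-0.5593 0.5763; -0.6117 0.4099]
AᵀP(A−BK) = [11.6002 -5.5054; -5.5054 3.6888]
P' = Q + AᵀP(A−BK) = [16.6002 -1.5054; -1.5054 7.6888]
tr(P') = 24.2889


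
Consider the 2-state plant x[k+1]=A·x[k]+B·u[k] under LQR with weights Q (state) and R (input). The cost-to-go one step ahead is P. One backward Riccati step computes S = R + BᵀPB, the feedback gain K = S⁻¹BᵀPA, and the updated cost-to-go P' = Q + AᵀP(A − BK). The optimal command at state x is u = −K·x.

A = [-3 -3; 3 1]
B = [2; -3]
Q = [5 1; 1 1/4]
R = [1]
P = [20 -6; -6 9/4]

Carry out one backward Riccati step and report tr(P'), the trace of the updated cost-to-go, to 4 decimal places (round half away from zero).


BᵀP = [58.0000 -18.7500]
S = R + BᵀPB = [1] + [172.2500] = [173.2500]
BᵀPA = [-230.2500 -192.7500]
K = S⁻¹·BᵀPA = [-1.3290 -1.1126]
A−BK = [-0.3420 -0.7749; -0.9870 -2.3377]
AᵀP(A−BK) = [2.2468 2.5844; 2.5844 3.8052]
P' = Q + AᵀP(A−BK) = [7.2468 3.5844; 3.5844 4.0552]
tr(P') = 11.3019

11.3019


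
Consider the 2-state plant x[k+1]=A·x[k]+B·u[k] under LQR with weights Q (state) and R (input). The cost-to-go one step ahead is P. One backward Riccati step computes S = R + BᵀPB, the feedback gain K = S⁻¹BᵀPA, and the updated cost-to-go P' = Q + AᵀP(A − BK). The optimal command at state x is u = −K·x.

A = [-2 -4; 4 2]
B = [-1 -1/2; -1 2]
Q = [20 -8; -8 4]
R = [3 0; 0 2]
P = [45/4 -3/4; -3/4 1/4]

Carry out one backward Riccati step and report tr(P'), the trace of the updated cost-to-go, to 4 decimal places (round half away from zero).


63.3884

BᵀP = [-10.5000 0.5000; -7.1250 0.8750]
S = R + BᵀPB = [3 0; 0 2] + [10.0000 6.2500; 6.2500 5.3125] = [13.0000 6.2500; 6.2500 7.3125]
BᵀPA = [23.0000 43.0000; 17.7500 30.2500]
K = S⁻¹·BᵀPA = [1.0223 2.2388; 1.5536 2.2232]
A−BK = [-0.2009 -0.6496; 1.9152 -0.2076]
AᵀP(A−BK) = [9.9107 16.0446; 16.0446 29.4777]
P' = Q + AᵀP(A−BK) = [29.9107 8.0446; 8.0446 33.4777]
tr(P') = 63.3884


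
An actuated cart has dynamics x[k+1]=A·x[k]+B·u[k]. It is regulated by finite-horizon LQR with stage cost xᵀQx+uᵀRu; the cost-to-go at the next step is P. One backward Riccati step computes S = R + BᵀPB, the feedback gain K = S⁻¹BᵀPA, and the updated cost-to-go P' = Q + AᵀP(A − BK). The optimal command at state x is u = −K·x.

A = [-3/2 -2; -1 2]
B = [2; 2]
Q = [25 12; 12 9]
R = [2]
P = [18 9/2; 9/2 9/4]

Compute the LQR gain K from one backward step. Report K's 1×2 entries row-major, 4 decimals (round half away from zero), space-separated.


-0.6807 -0.5294

BᵀP = [45.0000 13.5000]
S = R + BᵀPB = [2] + [117.0000] = [119.0000]
BᵀPA = [-81.0000 -63.0000]
K = S⁻¹·BᵀPA = [-0.6807 -0.5294]
A−BK = [-0.1387 -0.9412; 0.3613 3.0588]
AᵀP(A−BK) = [1.1155 2.1176; 2.1176 11.6471]
P' = Q + AᵀP(A−BK) = [26.1155 14.1176; 14.1176 20.6471]
tr(P') = 46.7626


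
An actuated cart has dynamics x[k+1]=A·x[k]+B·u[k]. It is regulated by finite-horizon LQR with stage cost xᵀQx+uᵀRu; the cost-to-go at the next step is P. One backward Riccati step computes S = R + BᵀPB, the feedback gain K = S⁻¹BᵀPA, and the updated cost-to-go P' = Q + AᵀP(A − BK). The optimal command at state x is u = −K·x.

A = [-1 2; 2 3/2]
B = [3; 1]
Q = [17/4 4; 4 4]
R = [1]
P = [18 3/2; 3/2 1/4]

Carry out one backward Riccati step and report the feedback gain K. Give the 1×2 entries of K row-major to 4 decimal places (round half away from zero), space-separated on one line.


-0.2671 0.6858

BᵀP = [55.5000 4.7500]
S = R + BᵀPB = [1] + [171.2500] = [172.2500]
BᵀPA = [-46.0000 118.1250]
K = S⁻¹·BᵀPA = [-0.2671 0.6858]
A−BK = [-0.1988 -0.0573; 2.2671 0.8142]
AᵀP(A−BK) = [0.7155 0.0457; 0.0457 0.5552]
P' = Q + AᵀP(A−BK) = [4.9655 4.0457; 4.0457 4.5552]
tr(P') = 9.5207


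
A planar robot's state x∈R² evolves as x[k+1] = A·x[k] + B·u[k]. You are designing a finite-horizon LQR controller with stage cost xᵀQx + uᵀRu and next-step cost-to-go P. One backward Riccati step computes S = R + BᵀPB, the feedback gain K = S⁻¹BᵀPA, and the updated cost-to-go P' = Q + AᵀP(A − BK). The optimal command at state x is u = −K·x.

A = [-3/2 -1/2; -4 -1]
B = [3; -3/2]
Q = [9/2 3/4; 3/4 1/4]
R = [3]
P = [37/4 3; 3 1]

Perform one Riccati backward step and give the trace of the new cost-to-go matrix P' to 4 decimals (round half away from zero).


BᵀP = [23.2500 7.5000]
S = R + BᵀPB = [3] + [58.5000] = [61.5000]
BᵀPA = [-64.8750 -19.1250]
K = S⁻¹·BᵀPA = [-1.0549 -0.3110]
A−BK = [1.6646 0.4329; -5.5823 -1.4665]
AᵀP(A−BK) = [4.3773 1.2630; 1.2630 0.3651]
P' = Q + AᵀP(A−BK) = [8.8773 2.0130; 2.0130 0.6151]
tr(P') = 9.4924

9.4924


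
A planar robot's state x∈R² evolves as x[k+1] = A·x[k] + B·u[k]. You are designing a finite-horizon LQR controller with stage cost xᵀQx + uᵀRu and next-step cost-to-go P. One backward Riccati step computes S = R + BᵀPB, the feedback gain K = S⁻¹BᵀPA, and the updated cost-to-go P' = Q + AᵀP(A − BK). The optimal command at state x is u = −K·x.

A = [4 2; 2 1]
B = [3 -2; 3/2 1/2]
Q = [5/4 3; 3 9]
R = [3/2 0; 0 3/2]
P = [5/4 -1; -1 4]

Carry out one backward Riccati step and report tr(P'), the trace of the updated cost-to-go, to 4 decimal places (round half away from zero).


13.1597

BᵀP = [2.2500 3.0000; -3.0000 4.0000]
S = R + BᵀPB = [3/2 0; 0 3/2] + [11.2500 -3.0000; -3.0000 8.0000] = [12.7500 -3.0000; -3.0000 9.5000]
BᵀPA = [15.0000 7.5000; -4.0000 -2.0000]
K = S⁻¹·BᵀPA = [1.1639 0.5819; -0.0535 -0.0268]
A−BK = [0.4013 0.2007; 0.2809 0.1405]
AᵀP(A−BK) = [2.3278 1.1639; 1.1639 0.5819]
P' = Q + AᵀP(A−BK) = [3.5778 4.1639; 4.1639 9.5819]
tr(P') = 13.1597


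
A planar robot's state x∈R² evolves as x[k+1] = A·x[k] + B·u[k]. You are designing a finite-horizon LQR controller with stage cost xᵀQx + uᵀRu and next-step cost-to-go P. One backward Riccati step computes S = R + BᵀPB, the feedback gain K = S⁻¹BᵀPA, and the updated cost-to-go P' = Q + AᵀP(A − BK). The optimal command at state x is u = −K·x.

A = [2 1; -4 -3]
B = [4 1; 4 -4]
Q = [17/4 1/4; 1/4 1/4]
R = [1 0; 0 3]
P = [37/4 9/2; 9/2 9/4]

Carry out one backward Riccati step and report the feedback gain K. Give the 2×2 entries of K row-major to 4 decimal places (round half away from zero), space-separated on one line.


BᵀP = [55.0000 27.0000; -8.7500 -4.5000]
S = R + BᵀPB = [1 0; 0 3] + [328.0000 -53.0000; -53.0000 9.2500] = [329.0000 -53.0000; -53.0000 12.2500]
BᵀPA = [2.0000 -26.0000; 0.5000 4.7500]
K = S⁻¹·BᵀPA = [0.0418 -0.0547; 0.2215 0.1513]
A−BK = [1.6115 1.0673; -3.2811 -2.1763]
AᵀP(A−BK) = [0.8057 0.5337; 0.5337 0.3603]
P' = Q + AᵀP(A−BK) = [5.0557 0.7837; 0.7837 0.6103]
tr(P') = 5.6661

0.0418 -0.0547 0.2215 0.1513


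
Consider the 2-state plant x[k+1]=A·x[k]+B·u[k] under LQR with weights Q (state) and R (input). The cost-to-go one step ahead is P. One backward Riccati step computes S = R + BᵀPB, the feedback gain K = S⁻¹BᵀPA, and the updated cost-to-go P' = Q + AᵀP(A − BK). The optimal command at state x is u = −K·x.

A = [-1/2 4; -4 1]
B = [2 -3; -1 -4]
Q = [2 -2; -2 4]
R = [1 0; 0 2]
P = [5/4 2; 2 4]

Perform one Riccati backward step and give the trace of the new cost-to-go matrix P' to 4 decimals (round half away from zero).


8.8605

BᵀP = [0.5000 0.0000; -11.7500 -22.0000]
S = R + BᵀPB = [1 0; 0 2] + [1.0000 -1.5000; -1.5000 123.2500] = [2.0000 -1.5000; -1.5000 125.2500]
BᵀPA = [-0.2500 2.0000; 93.8750 -69.0000]
K = S⁻¹·BᵀPA = [0.4411 0.5921; 0.7548 -0.5438]
A−BK = [0.8822 1.1843; -0.5398 -0.5831]
AᵀP(A−BK) = [1.5675 -0.3021; -0.3021 1.2931]
P' = Q + AᵀP(A−BK) = [3.5675 -2.3021; -2.3021 5.2931]
tr(P') = 8.8605


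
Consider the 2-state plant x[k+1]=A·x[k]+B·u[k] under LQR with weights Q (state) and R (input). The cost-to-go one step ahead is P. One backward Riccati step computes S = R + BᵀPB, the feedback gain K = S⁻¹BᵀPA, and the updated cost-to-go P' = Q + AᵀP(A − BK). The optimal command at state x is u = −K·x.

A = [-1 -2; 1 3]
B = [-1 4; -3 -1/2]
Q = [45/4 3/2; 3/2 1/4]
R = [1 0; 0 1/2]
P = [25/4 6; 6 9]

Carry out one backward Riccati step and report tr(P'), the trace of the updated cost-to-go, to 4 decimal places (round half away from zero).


BᵀP = [-24.2500 -33.0000; 22.0000 19.5000]
S = R + BᵀPB = [1 0; 0 1/2] + [123.2500 -80.5000; -80.5000 78.2500] = [124.2500 -80.5000; -80.5000 78.7500]
BᵀPA = [-8.7500 -50.5000; -2.5000 14.5000]
K = S⁻¹·BᵀPA = [-0.2694 -0.8503; -0.3072 -0.6850]
A−BK = [-0.0408 -0.1102; 0.0381 0.1067]
AᵀP(A−BK) = [0.1246 0.3477; 0.3477 0.9948]
P' = Q + AᵀP(A−BK) = [11.3746 1.8477; 1.8477 1.2448]
tr(P') = 12.6194

12.6194


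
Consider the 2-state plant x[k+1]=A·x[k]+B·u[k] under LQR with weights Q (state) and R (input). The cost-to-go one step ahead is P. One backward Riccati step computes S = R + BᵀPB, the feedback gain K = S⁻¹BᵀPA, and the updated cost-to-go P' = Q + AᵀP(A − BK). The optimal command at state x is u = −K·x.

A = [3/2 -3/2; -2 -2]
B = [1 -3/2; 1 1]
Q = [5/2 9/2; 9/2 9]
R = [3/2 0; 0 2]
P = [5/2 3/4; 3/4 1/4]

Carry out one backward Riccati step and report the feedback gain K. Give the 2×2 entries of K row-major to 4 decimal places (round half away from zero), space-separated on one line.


0.3183 -0.8341 -0.2696 0.5365

BᵀP = [3.2500 1.0000; -3.0000 -0.8750]
S = R + BᵀPB = [3/2 0; 0 2] + [4.2500 -3.8750; -3.8750 3.6250] = [5.7500 -3.8750; -3.8750 5.6250]
BᵀPA = [2.8750 -6.8750; -2.7500 6.2500]
K = S⁻¹·BᵀPA = [0.3183 -0.8341; -0.2696 0.5365]
A−BK = [0.7773 0.1389; -2.0487 -1.7024]
AᵀP(A−BK) = [0.4684 -0.7516; -0.7516 2.0374]
P' = Q + AᵀP(A−BK) = [2.9684 3.7484; 3.7484 11.0374]
tr(P') = 14.0059


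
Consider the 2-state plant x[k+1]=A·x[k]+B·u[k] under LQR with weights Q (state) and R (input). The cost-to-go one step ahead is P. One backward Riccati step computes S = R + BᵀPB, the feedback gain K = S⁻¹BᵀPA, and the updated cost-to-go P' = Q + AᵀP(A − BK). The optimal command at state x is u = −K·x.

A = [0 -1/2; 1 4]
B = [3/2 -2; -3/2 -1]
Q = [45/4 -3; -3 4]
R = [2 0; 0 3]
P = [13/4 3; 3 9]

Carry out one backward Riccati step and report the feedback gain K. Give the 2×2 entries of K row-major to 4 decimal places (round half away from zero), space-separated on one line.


-0.3976 -1.6781 -0.3167 -1.1191

BᵀP = [0.3750 -9.0000; -9.5000 -15.0000]
S = R + BᵀPB = [2 0; 0 3] + [14.0625 8.2500; 8.2500 34.0000] = [16.0625 8.2500; 8.2500 37.0000]
BᵀPA = [-9.0000 -36.1875; -15.0000 -55.2500]
K = S⁻¹·BᵀPA = [-0.3976 -1.6781; -0.3167 -1.1191]
A−BK = [-0.0371 -0.2209; 0.0868 0.3637]
AᵀP(A−BK) = [0.6702 2.6107; 2.6107 10.2564]
P' = Q + AᵀP(A−BK) = [11.9202 -0.3893; -0.3893 14.2564]
tr(P') = 26.1766


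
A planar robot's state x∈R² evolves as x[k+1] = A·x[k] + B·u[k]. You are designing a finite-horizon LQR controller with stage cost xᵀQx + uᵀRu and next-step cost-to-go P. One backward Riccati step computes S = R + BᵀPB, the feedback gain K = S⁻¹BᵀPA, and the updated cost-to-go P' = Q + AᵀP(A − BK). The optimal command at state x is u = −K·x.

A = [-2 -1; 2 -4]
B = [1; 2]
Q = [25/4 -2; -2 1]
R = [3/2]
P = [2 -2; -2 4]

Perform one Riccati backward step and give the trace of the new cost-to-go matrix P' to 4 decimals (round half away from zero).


BᵀP = [-2.0000 6.0000]
S = R + BᵀPB = [3/2] + [10.0000] = [11.5000]
BᵀPA = [16.0000 -22.0000]
K = S⁻¹·BᵀPA = [1.3913 -1.9130]
A−BK = [-3.3913 0.9130; -0.7826 -0.1739]
AᵀP(A−BK) = [17.7391 -9.3913; -9.3913 7.9130]
P' = Q + AᵀP(A−BK) = [23.9891 -11.3913; -11.3913 8.9130]
tr(P') = 32.9022

32.9022


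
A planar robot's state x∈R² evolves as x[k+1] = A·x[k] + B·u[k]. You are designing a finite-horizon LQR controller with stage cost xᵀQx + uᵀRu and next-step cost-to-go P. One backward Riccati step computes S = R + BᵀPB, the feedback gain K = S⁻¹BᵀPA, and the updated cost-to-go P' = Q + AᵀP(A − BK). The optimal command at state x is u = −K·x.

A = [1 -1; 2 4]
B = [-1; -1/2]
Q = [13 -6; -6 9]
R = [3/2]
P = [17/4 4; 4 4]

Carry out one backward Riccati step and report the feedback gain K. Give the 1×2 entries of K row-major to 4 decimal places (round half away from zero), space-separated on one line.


BᵀP = [-6.2500 -6.0000]
S = R + BᵀPB = [3/2] + [9.2500] = [10.7500]
BᵀPA = [-18.2500 -17.7500]
K = S⁻¹·BᵀPA = [-1.6977 -1.6512]
A−BK = [-0.6977 -2.6512; 1.1512 3.1744]
AᵀP(A−BK) = [5.2674 5.6163; 5.6163 6.9419]
P' = Q + AᵀP(A−BK) = [18.2674 -0.3837; -0.3837 15.9419]
tr(P') = 34.2093

-1.6977 -1.6512


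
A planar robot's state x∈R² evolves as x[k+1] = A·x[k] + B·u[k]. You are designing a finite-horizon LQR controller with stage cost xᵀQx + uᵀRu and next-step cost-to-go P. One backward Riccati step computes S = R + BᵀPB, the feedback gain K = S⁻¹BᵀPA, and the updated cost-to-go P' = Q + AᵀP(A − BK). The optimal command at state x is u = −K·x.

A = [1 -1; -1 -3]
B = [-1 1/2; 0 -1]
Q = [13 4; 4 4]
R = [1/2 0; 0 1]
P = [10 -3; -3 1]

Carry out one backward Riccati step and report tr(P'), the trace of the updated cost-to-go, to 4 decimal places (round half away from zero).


BᵀP = [-10.0000 3.0000; 8.0000 -2.5000]
S = R + BᵀPB = [1/2 0; 0 1] + [10.0000 -8.0000; -8.0000 6.5000] = [10.5000 -8.0000; -8.0000 7.5000]
BᵀPA = [-13.0000 1.0000; 10.5000 -0.5000]
K = S⁻¹·BᵀPA = [-0.9153 0.2373; 0.4237 0.1864]
A−BK = [-0.1271 -0.8559; -0.5763 -2.8136]
AᵀP(A−BK) = [0.6525 0.1271; 0.1271 0.8559]
P' = Q + AᵀP(A−BK) = [13.6525 4.1271; 4.1271 4.8559]
tr(P') = 18.5085

18.5085


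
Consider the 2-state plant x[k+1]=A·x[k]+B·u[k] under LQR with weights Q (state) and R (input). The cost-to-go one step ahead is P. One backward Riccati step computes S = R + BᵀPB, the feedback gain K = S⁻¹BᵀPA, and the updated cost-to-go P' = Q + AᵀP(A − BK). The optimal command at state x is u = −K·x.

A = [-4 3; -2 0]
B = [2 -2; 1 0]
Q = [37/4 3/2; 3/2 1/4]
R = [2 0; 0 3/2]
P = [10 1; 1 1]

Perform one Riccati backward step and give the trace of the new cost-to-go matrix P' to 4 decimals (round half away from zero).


BᵀP = [21.0000 3.0000; -20.0000 -2.0000]
S = R + BᵀPB = [2 0; 0 3/2] + [45.0000 -42.0000; -42.0000 40.0000] = [47.0000 -42.0000; -42.0000 41.5000]
BᵀPA = [-90.0000 63.0000; 84.0000 -60.0000]
K = S⁻¹·BᵀPA = [-1.1099 0.5067; 0.9008 -0.9330]
A−BK = [0.0214 0.1206; -0.8901 -0.5067]
AᵀP(A−BK) = [4.4397 -2.0268; -2.0268 2.0992]
P' = Q + AᵀP(A−BK) = [13.6897 -0.5268; -0.5268 2.3492]
tr(P') = 16.0389

16.0389


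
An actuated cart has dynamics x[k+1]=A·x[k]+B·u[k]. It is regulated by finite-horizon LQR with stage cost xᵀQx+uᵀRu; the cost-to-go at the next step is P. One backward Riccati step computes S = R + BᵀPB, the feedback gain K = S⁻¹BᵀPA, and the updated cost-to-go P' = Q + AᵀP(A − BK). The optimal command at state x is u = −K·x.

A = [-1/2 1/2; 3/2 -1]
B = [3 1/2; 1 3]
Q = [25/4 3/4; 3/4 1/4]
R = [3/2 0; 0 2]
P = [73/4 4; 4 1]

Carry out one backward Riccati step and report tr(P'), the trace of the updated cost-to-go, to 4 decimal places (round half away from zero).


6.8526

BᵀP = [58.7500 13.0000; 21.1250 5.0000]
S = R + BᵀPB = [3/2 0; 0 2] + [189.2500 68.3750; 68.3750 25.5625] = [190.7500 68.3750; 68.3750 27.5625]
BᵀPA = [-9.8750 16.3750; -3.0625 5.5625]
K = S⁻¹·BᵀPA = [-0.1078 0.1219; 0.1563 -0.1006]
A−BK = [-0.2548 0.1846; 1.1389 -0.8201]
AᵀP(A−BK) = [0.2267 -0.1668; -0.1668 0.1259]
P' = Q + AᵀP(A−BK) = [6.4767 0.5832; 0.5832 0.3759]
tr(P') = 6.8526
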